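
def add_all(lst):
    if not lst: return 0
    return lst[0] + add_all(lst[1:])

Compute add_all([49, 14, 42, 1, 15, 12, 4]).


add_all([49, 14, 42, 1, 15, 12, 4]) = 49 + add_all([14, 42, 1, 15, 12, 4])
add_all([14, 42, 1, 15, 12, 4]) = 14 + add_all([42, 1, 15, 12, 4])
add_all([42, 1, 15, 12, 4]) = 42 + add_all([1, 15, 12, 4])
add_all([1, 15, 12, 4]) = 1 + add_all([15, 12, 4])
add_all([15, 12, 4]) = 15 + add_all([12, 4])
add_all([12, 4]) = 12 + add_all([4])
add_all([4]) = 4 + add_all([])
add_all([]) = 0  (base case)
Total: 49 + 14 + 42 + 1 + 15 + 12 + 4 + 0 = 137

137


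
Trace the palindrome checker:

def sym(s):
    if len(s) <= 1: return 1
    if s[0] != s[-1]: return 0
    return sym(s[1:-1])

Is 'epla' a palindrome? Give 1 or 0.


sym('epla'): s[0]='e' != s[-1]='a' -> return 0
Result: 0 (not a palindrome)

0


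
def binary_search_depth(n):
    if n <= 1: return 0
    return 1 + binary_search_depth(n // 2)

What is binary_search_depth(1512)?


1512 / 2 = 756
756 / 2 = 378
378 / 2 = 189
189 / 2 = 94
94 / 2 = 47
47 / 2 = 23
23 / 2 = 11
11 / 2 = 5
5 / 2 = 2
2 / 2 = 1
Reached 1 after 10 halvings

10


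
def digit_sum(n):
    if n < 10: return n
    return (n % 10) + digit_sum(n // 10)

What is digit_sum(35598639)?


digit_sum(35598639) = 9 + digit_sum(3559863)
digit_sum(3559863) = 3 + digit_sum(355986)
digit_sum(355986) = 6 + digit_sum(35598)
digit_sum(35598) = 8 + digit_sum(3559)
digit_sum(3559) = 9 + digit_sum(355)
digit_sum(355) = 5 + digit_sum(35)
digit_sum(35) = 5 + digit_sum(3)
digit_sum(3) = 3  (base case)
Total: 9 + 3 + 6 + 8 + 9 + 5 + 5 + 3 = 48

48


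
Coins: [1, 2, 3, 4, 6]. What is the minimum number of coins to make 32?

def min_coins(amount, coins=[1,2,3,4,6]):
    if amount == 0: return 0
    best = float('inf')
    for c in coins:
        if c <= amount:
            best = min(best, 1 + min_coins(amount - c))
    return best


Building up with DP:
min_coins(0) = 0
min_coins(1) = min(1+min_coins(0)=1+0=1) = 1
min_coins(2) = min(1+min_coins(1)=1+1=2, 1+min_coins(0)=1+0=1) = 1
min_coins(3) = min(1+min_coins(2)=1+1=2, 1+min_coins(1)=1+1=2, 1+min_coins(0)=1+0=1) = 1
min_coins(4) = min(1+min_coins(3)=1+1=2, 1+min_coins(2)=1+1=2, 1+min_coins(1)=1+1=2, 1+min_coins(0)=1+0=1) = 1
min_coins(5) = min(1+min_coins(4)=1+1=2, 1+min_coins(3)=1+1=2, 1+min_coins(2)=1+1=2, 1+min_coins(1)=1+1=2) = 2
min_coins(6) = min(1+min_coins(5)=1+2=3, 1+min_coins(4)=1+1=2, 1+min_coins(3)=1+1=2, 1+min_coins(2)=1+1=2, 1+min_coins(0)=1+0=1) = 1
min_coins(7) = min(1+min_coins(6)=1+1=2, 1+min_coins(5)=1+2=3, 1+min_coins(4)=1+1=2, 1+min_coins(3)=1+1=2, 1+min_coins(1)=1+1=2) = 2
min_coins(8) = min(1+min_coins(7)=1+2=3, 1+min_coins(6)=1+1=2, 1+min_coins(5)=1+2=3, 1+min_coins(4)=1+1=2, 1+min_coins(2)=1+1=2) = 2
min_coins(9) = min(1+min_coins(8)=1+2=3, 1+min_coins(7)=1+2=3, 1+min_coins(6)=1+1=2, 1+min_coins(5)=1+2=3, 1+min_coins(3)=1+1=2) = 2
min_coins(10) = min(1+min_coins(9)=1+2=3, 1+min_coins(8)=1+2=3, 1+min_coins(7)=1+2=3, 1+min_coins(6)=1+1=2, 1+min_coins(4)=1+1=2) = 2
min_coins(11) = min(1+min_coins(10)=1+2=3, 1+min_coins(9)=1+2=3, 1+min_coins(8)=1+2=3, 1+min_coins(7)=1+2=3, 1+min_coins(5)=1+2=3) = 3
min_coins(12) = min(1+min_coins(11)=1+3=4, 1+min_coins(10)=1+2=3, 1+min_coins(9)=1+2=3, 1+min_coins(8)=1+2=3, 1+min_coins(6)=1+1=2) = 2
min_coins(13) = min(1+min_coins(12)=1+2=3, 1+min_coins(11)=1+3=4, 1+min_coins(10)=1+2=3, 1+min_coins(9)=1+2=3, 1+min_coins(7)=1+2=3) = 3
min_coins(14) = min(1+min_coins(13)=1+3=4, 1+min_coins(12)=1+2=3, 1+min_coins(11)=1+3=4, 1+min_coins(10)=1+2=3, 1+min_coins(8)=1+2=3) = 3
min_coins(15) = min(1+min_coins(14)=1+3=4, 1+min_coins(13)=1+3=4, 1+min_coins(12)=1+2=3, 1+min_coins(11)=1+3=4, 1+min_coins(9)=1+2=3) = 3
min_coins(16) = min(1+min_coins(15)=1+3=4, 1+min_coins(14)=1+3=4, 1+min_coins(13)=1+3=4, 1+min_coins(12)=1+2=3, 1+min_coins(10)=1+2=3) = 3
min_coins(17) = min(1+min_coins(16)=1+3=4, 1+min_coins(15)=1+3=4, 1+min_coins(14)=1+3=4, 1+min_coins(13)=1+3=4, 1+min_coins(11)=1+3=4) = 4
min_coins(18) = min(1+min_coins(17)=1+4=5, 1+min_coins(16)=1+3=4, 1+min_coins(15)=1+3=4, 1+min_coins(14)=1+3=4, 1+min_coins(12)=1+2=3) = 3
min_coins(19) = min(1+min_coins(18)=1+3=4, 1+min_coins(17)=1+4=5, 1+min_coins(16)=1+3=4, 1+min_coins(15)=1+3=4, 1+min_coins(13)=1+3=4) = 4
min_coins(20) = min(1+min_coins(19)=1+4=5, 1+min_coins(18)=1+3=4, 1+min_coins(17)=1+4=5, 1+min_coins(16)=1+3=4, 1+min_coins(14)=1+3=4) = 4
min_coins(21) = min(1+min_coins(20)=1+4=5, 1+min_coins(19)=1+4=5, 1+min_coins(18)=1+3=4, 1+min_coins(17)=1+4=5, 1+min_coins(15)=1+3=4) = 4
min_coins(22) = min(1+min_coins(21)=1+4=5, 1+min_coins(20)=1+4=5, 1+min_coins(19)=1+4=5, 1+min_coins(18)=1+3=4, 1+min_coins(16)=1+3=4) = 4
min_coins(23) = min(1+min_coins(22)=1+4=5, 1+min_coins(21)=1+4=5, 1+min_coins(20)=1+4=5, 1+min_coins(19)=1+4=5, 1+min_coins(17)=1+4=5) = 5
min_coins(24) = min(1+min_coins(23)=1+5=6, 1+min_coins(22)=1+4=5, 1+min_coins(21)=1+4=5, 1+min_coins(20)=1+4=5, 1+min_coins(18)=1+3=4) = 4
min_coins(25) = min(1+min_coins(24)=1+4=5, 1+min_coins(23)=1+5=6, 1+min_coins(22)=1+4=5, 1+min_coins(21)=1+4=5, 1+min_coins(19)=1+4=5) = 5
min_coins(26) = min(1+min_coins(25)=1+5=6, 1+min_coins(24)=1+4=5, 1+min_coins(23)=1+5=6, 1+min_coins(22)=1+4=5, 1+min_coins(20)=1+4=5) = 5
min_coins(27) = min(1+min_coins(26)=1+5=6, 1+min_coins(25)=1+5=6, 1+min_coins(24)=1+4=5, 1+min_coins(23)=1+5=6, 1+min_coins(21)=1+4=5) = 5
min_coins(28) = min(1+min_coins(27)=1+5=6, 1+min_coins(26)=1+5=6, 1+min_coins(25)=1+5=6, 1+min_coins(24)=1+4=5, 1+min_coins(22)=1+4=5) = 5
min_coins(29) = min(1+min_coins(28)=1+5=6, 1+min_coins(27)=1+5=6, 1+min_coins(26)=1+5=6, 1+min_coins(25)=1+5=6, 1+min_coins(23)=1+5=6) = 6
min_coins(30) = min(1+min_coins(29)=1+6=7, 1+min_coins(28)=1+5=6, 1+min_coins(27)=1+5=6, 1+min_coins(26)=1+5=6, 1+min_coins(24)=1+4=5) = 5
min_coins(31) = min(1+min_coins(30)=1+5=6, 1+min_coins(29)=1+6=7, 1+min_coins(28)=1+5=6, 1+min_coins(27)=1+5=6, 1+min_coins(25)=1+5=6) = 6
min_coins(32) = min(1+min_coins(31)=1+6=7, 1+min_coins(30)=1+5=6, 1+min_coins(29)=1+6=7, 1+min_coins(28)=1+5=6, 1+min_coins(26)=1+5=6) = 6

6


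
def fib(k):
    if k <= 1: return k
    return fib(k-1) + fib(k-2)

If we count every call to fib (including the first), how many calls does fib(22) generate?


Let C(n) = total calls for fib(n)
C(0) = 1, C(1) = 1
C(2) = 1 + C(1) + C(0) = 1 + 1 + 1 = 3
C(3) = 1 + C(2) + C(1) = 1 + 3 + 1 = 5
C(4) = 1 + C(3) + C(2) = 1 + 5 + 3 = 9
C(5) = 1 + C(4) + C(3) = 1 + 9 + 5 = 15
C(6) = 1 + C(5) + C(4) = 1 + 15 + 9 = 25
C(7) = 1 + C(6) + C(5) = 1 + 25 + 15 = 41
C(8) = 1 + C(7) + C(6) = 1 + 41 + 25 = 67
C(9) = 1 + C(8) + C(7) = 1 + 67 + 41 = 109
C(10) = 1 + C(9) + C(8) = 1 + 109 + 67 = 177
C(11) = 1 + C(10) + C(9) = 1 + 177 + 109 = 287
C(12) = 1 + C(11) + C(10) = 1 + 287 + 177 = 465
C(13) = 1 + C(12) + C(11) = 1 + 465 + 287 = 753
C(14) = 1 + C(13) + C(12) = 1 + 753 + 465 = 1219
C(15) = 1 + C(14) + C(13) = 1 + 1219 + 753 = 1973
C(16) = 1 + C(15) + C(14) = 1 + 1973 + 1219 = 3193
C(17) = 1 + C(16) + C(15) = 1 + 3193 + 1973 = 5167
C(18) = 1 + C(17) + C(16) = 1 + 5167 + 3193 = 8361
C(19) = 1 + C(18) + C(17) = 1 + 8361 + 5167 = 13529
C(20) = 1 + C(19) + C(18) = 1 + 13529 + 8361 = 21891
C(21) = 1 + C(20) + C(19) = 1 + 21891 + 13529 = 35421
C(22) = 1 + C(21) + C(20) = 1 + 35421 + 21891 = 57313

57313


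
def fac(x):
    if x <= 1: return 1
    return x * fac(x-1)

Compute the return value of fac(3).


fac(3)
= 3 * fac(2)
= 3 * 2 * fac(1)
= 3 * 2 * 1
= 6

6


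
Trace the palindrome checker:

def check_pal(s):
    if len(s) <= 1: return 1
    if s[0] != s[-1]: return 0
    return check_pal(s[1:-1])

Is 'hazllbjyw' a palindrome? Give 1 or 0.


check_pal('hazllbjyw'): s[0]='h' != s[-1]='w' -> return 0
Result: 0 (not a palindrome)

0


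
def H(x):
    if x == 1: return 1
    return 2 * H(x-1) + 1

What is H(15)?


H(15) = 2 * H(14) + 1
H(14) = 2 * H(13) + 1
H(13) = 2 * H(12) + 1
H(12) = 2 * H(11) + 1
H(11) = 2 * H(10) + 1
H(10) = 2 * H(9) + 1
H(9) = 2 * H(8) + 1
H(8) = 2 * H(7) + 1
H(7) = 2 * H(6) + 1
H(6) = 2 * H(5) + 1
H(5) = 2 * H(4) + 1
H(4) = 2 * H(3) + 1
H(3) = 2 * H(2) + 1
H(2) = 2 * H(1) + 1
H(1) = 1  (base case)
H(2) = 2 * 1 + 1 = 3
H(3) = 2 * 3 + 1 = 7
H(4) = 2 * 7 + 1 = 15
H(5) = 2 * 15 + 1 = 31
H(6) = 2 * 31 + 1 = 63
H(7) = 2 * 63 + 1 = 127
H(8) = 2 * 127 + 1 = 255
H(9) = 2 * 255 + 1 = 511
H(10) = 2 * 511 + 1 = 1023
H(11) = 2 * 1023 + 1 = 2047
H(12) = 2 * 2047 + 1 = 4095
H(13) = 2 * 4095 + 1 = 8191
H(14) = 2 * 8191 + 1 = 16383
H(15) = 2 * 16383 + 1 = 32767

32767


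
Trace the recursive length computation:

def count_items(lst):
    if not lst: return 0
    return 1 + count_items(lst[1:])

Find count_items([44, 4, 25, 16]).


count_items([44, 4, 25, 16]) = 1 + count_items([4, 25, 16])
count_items([4, 25, 16]) = 1 + count_items([25, 16])
count_items([25, 16]) = 1 + count_items([16])
count_items([16]) = 1 + count_items([])
count_items([]) = 0  (base case)
Unwinding: 1 + 1 + 1 + 1 + 0 = 4

4


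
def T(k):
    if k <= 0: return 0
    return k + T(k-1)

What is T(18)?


T(18)
= 18 + 17 + 16 + 15 + 14 + 13 + 12 + 11 + 10 + 9 + 8 + 7 + 6 + 5 + 4 + 3 + 2 + 1 + T(0)
= 18 + 17 + 16 + 15 + 14 + 13 + 12 + 11 + 10 + 9 + 8 + 7 + 6 + 5 + 4 + 3 + 2 + 1 + 0
= 171

171


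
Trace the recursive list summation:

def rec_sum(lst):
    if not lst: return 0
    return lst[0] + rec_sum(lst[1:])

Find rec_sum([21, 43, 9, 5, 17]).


rec_sum([21, 43, 9, 5, 17]) = 21 + rec_sum([43, 9, 5, 17])
rec_sum([43, 9, 5, 17]) = 43 + rec_sum([9, 5, 17])
rec_sum([9, 5, 17]) = 9 + rec_sum([5, 17])
rec_sum([5, 17]) = 5 + rec_sum([17])
rec_sum([17]) = 17 + rec_sum([])
rec_sum([]) = 0  (base case)
Total: 21 + 43 + 9 + 5 + 17 + 0 = 95

95


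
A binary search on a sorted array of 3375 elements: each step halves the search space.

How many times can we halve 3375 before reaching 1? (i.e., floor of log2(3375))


3375 / 2 = 1687
1687 / 2 = 843
843 / 2 = 421
421 / 2 = 210
210 / 2 = 105
105 / 2 = 52
52 / 2 = 26
26 / 2 = 13
13 / 2 = 6
6 / 2 = 3
3 / 2 = 1
Reached 1 after 11 halvings

11


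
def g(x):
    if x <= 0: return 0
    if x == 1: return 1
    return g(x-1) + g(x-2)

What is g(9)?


Computing g(9) bottom-up:
g(0) = 0
g(1) = 1
g(2) = g(1) + g(0) = 1 + 0 = 1
g(3) = g(2) + g(1) = 1 + 1 = 2
g(4) = g(3) + g(2) = 2 + 1 = 3
g(5) = g(4) + g(3) = 3 + 2 = 5
g(6) = g(5) + g(4) = 5 + 3 = 8
g(7) = g(6) + g(5) = 8 + 5 = 13
g(8) = g(7) + g(6) = 13 + 8 = 21
g(9) = g(8) + g(7) = 21 + 13 = 34

34


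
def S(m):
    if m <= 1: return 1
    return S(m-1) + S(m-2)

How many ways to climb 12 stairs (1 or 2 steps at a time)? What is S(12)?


Building up from base cases:
S(0) = 1
S(1) = 1
S(2) = S(1) + S(0) = 1 + 1 = 2
S(3) = S(2) + S(1) = 2 + 1 = 3
S(4) = S(3) + S(2) = 3 + 2 = 5
S(5) = S(4) + S(3) = 5 + 3 = 8
S(6) = S(5) + S(4) = 8 + 5 = 13
S(7) = S(6) + S(5) = 13 + 8 = 21
S(8) = S(7) + S(6) = 21 + 13 = 34
S(9) = S(8) + S(7) = 34 + 21 = 55
S(10) = S(9) + S(8) = 55 + 34 = 89
S(11) = S(10) + S(9) = 89 + 55 = 144
S(12) = S(11) + S(10) = 144 + 89 = 233

233


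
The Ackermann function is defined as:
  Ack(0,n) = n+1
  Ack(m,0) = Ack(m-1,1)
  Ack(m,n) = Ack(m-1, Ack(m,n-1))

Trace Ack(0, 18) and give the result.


Ack(0, 18) = 19
Result: Ack(0, 18) = 19

19


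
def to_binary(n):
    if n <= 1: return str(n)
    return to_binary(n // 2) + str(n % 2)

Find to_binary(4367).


to_binary(4367) = to_binary(2183) + '1'
to_binary(2183) = to_binary(1091) + '1'
to_binary(1091) = to_binary(545) + '1'
to_binary(545) = to_binary(272) + '1'
to_binary(272) = to_binary(136) + '0'
to_binary(136) = to_binary(68) + '0'
to_binary(68) = to_binary(34) + '0'
to_binary(34) = to_binary(17) + '0'
to_binary(17) = to_binary(8) + '1'
to_binary(8) = to_binary(4) + '0'
to_binary(4) = to_binary(2) + '0'
to_binary(2) = to_binary(1) + '0'
to_binary(1) = '1'  (base case)
Concatenating: '1' + '0' + '0' + '0' + '1' + '0' + '0' + '0' + '0' + '1' + '1' + '1' + '1' = '1000100001111'

1000100001111


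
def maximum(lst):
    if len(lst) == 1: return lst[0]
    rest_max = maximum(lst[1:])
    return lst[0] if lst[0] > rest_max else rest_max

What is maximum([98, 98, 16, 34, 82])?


maximum([98, 98, 16, 34, 82]): compare 98 with maximum([98, 16, 34, 82])
maximum([98, 16, 34, 82]): compare 98 with maximum([16, 34, 82])
maximum([16, 34, 82]): compare 16 with maximum([34, 82])
maximum([34, 82]): compare 34 with maximum([82])
maximum([82]) = 82  (base case)
Compare 34 with 82 -> 82
Compare 16 with 82 -> 82
Compare 98 with 82 -> 98
Compare 98 with 98 -> 98

98


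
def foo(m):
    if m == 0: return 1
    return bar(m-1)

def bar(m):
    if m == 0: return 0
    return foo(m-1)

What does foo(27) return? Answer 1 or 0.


foo(27) = bar(26)
bar(26) = foo(25)
foo(25) = bar(24)
bar(24) = foo(23)
foo(23) = bar(22)
bar(22) = foo(21)
foo(21) = bar(20)
bar(20) = foo(19)
foo(19) = bar(18)
bar(18) = foo(17)
foo(17) = bar(16)
bar(16) = foo(15)
foo(15) = bar(14)
bar(14) = foo(13)
foo(13) = bar(12)
bar(12) = foo(11)
foo(11) = bar(10)
bar(10) = foo(9)
foo(9) = bar(8)
bar(8) = foo(7)
foo(7) = bar(6)
bar(6) = foo(5)
foo(5) = bar(4)
bar(4) = foo(3)
foo(3) = bar(2)
bar(2) = foo(1)
foo(1) = bar(0)
bar(0) = 0  (base case)
Result: 0

0


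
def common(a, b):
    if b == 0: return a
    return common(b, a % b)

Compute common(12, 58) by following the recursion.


common(12, 58) = common(58, 12)
common(58, 12) = common(12, 10)
common(12, 10) = common(10, 2)
common(10, 2) = common(2, 0)
common(2, 0) = 2  (base case)

2


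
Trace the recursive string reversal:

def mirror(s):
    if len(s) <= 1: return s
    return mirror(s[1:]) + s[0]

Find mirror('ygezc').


mirror('ygezc') = mirror('gezc') + 'y'
mirror('gezc') = mirror('ezc') + 'g'
mirror('ezc') = mirror('zc') + 'e'
mirror('zc') = mirror('c') + 'z'
mirror('c') = 'c'  (base case)
Concatenating: 'c' + 'z' + 'e' + 'g' + 'y' = 'czegy'

czegy


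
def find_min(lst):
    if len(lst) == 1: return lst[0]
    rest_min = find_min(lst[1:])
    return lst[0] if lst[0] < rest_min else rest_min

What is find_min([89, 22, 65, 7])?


find_min([89, 22, 65, 7]): compare 89 with find_min([22, 65, 7])
find_min([22, 65, 7]): compare 22 with find_min([65, 7])
find_min([65, 7]): compare 65 with find_min([7])
find_min([7]) = 7  (base case)
Compare 65 with 7 -> 7
Compare 22 with 7 -> 7
Compare 89 with 7 -> 7

7


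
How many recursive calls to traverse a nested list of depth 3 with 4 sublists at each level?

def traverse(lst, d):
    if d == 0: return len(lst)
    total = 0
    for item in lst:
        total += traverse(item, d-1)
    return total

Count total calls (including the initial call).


At depth 0 (root): 1 call
At depth 1: each of 1 parents calls traverse on 4 children = 4 calls
At depth 2: each of 4 parents calls traverse on 4 children = 16 calls
At depth 3: each of 16 parents calls traverse on 4 children = 64 calls
Total: 1 + 4 + 16 + 64 = 85

85


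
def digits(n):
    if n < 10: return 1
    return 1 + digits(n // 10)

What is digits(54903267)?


digits(54903267) = 1 + digits(5490326)
digits(5490326) = 1 + digits(549032)
digits(549032) = 1 + digits(54903)
digits(54903) = 1 + digits(5490)
digits(5490) = 1 + digits(549)
digits(549) = 1 + digits(54)
digits(54) = 1 + digits(5)
digits(5) = 1  (base case: 5 < 10)
Unwinding: 1 + 1 + 1 + 1 + 1 + 1 + 1 + 1 = 8

8


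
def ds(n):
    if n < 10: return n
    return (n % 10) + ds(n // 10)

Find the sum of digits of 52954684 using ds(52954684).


ds(52954684) = 4 + ds(5295468)
ds(5295468) = 8 + ds(529546)
ds(529546) = 6 + ds(52954)
ds(52954) = 4 + ds(5295)
ds(5295) = 5 + ds(529)
ds(529) = 9 + ds(52)
ds(52) = 2 + ds(5)
ds(5) = 5  (base case)
Total: 4 + 8 + 6 + 4 + 5 + 9 + 2 + 5 = 43

43


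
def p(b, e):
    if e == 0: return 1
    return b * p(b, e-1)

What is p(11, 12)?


p(11, 12)
= 11 * p(11, 11)
= 11 * 11 * p(11, 10)
= 11 * 11 * 11 * p(11, 9)
= 11 * 11 * 11 * 11 * p(11, 8)
= 11 * 11 * 11 * 11 * 11 * p(11, 7)
= 11 * 11 * 11 * 11 * 11 * 11 * p(11, 6)
= 11 * 11 * 11 * 11 * 11 * 11 * 11 * p(11, 5)
= 11 * 11 * 11 * 11 * 11 * 11 * 11 * 11 * p(11, 4)
= 11 * 11 * 11 * 11 * 11 * 11 * 11 * 11 * 11 * p(11, 3)
= 11 * 11 * 11 * 11 * 11 * 11 * 11 * 11 * 11 * 11 * p(11, 2)
= 11 * 11 * 11 * 11 * 11 * 11 * 11 * 11 * 11 * 11 * 11 * p(11, 1)
= 11 * 11 * 11 * 11 * 11 * 11 * 11 * 11 * 11 * 11 * 11 * 11 * p(11, 0)
= 11 * 11 * 11 * 11 * 11 * 11 * 11 * 11 * 11 * 11 * 11 * 11 * 1
= 3138428376721

3138428376721


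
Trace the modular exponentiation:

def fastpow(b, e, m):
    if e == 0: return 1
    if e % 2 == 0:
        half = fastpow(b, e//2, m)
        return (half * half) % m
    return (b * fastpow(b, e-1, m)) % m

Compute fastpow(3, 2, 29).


fastpow(3, 2, 29): e is even, compute fastpow(3, 1, 29)
  fastpow(3, 1, 29): e is odd, compute fastpow(3, 0, 29)
    fastpow(3, 0, 29) = 1
  (3 * 1) % 29 = 3
half=3, (3*3) % 29 = 9

9


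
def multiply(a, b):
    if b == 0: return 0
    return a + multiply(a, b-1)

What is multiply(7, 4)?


multiply(7, 4) = 7 + multiply(7, 3)
multiply(7, 3) = 7 + multiply(7, 2)
multiply(7, 2) = 7 + multiply(7, 1)
multiply(7, 1) = 7 + multiply(7, 0)
multiply(7, 0) = 0  (base case)
Total: 7 + 7 + 7 + 7 + 0 = 28

28


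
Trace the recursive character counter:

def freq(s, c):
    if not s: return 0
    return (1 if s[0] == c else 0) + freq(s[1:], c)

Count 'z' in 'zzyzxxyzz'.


s[0]='z' == 'z' -> 1
s[0]='z' == 'z' -> 1
s[0]='y' != 'z' -> 0
s[0]='z' == 'z' -> 1
s[0]='x' != 'z' -> 0
s[0]='x' != 'z' -> 0
s[0]='y' != 'z' -> 0
s[0]='z' == 'z' -> 1
s[0]='z' == 'z' -> 1
Sum: 1 + 1 + 0 + 1 + 0 + 0 + 0 + 1 + 1 = 5

5


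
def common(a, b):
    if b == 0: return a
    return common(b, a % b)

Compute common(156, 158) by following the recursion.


common(156, 158) = common(158, 156)
common(158, 156) = common(156, 2)
common(156, 2) = common(2, 0)
common(2, 0) = 2  (base case)

2


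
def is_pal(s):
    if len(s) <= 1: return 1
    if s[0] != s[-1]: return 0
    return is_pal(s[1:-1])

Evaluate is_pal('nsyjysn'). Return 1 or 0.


is_pal('nsyjysn'): s[0]='n' == s[-1]='n' -> check is_pal('syjys')
is_pal('syjys'): s[0]='s' == s[-1]='s' -> check is_pal('yjy')
is_pal('yjy'): s[0]='y' == s[-1]='y' -> check is_pal('j')
is_pal('j'): len <= 1 -> return 1  (base case)
Result: 1 (palindrome)

1


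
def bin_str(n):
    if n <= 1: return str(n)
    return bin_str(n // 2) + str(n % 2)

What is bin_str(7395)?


bin_str(7395) = bin_str(3697) + '1'
bin_str(3697) = bin_str(1848) + '1'
bin_str(1848) = bin_str(924) + '0'
bin_str(924) = bin_str(462) + '0'
bin_str(462) = bin_str(231) + '0'
bin_str(231) = bin_str(115) + '1'
bin_str(115) = bin_str(57) + '1'
bin_str(57) = bin_str(28) + '1'
bin_str(28) = bin_str(14) + '0'
bin_str(14) = bin_str(7) + '0'
bin_str(7) = bin_str(3) + '1'
bin_str(3) = bin_str(1) + '1'
bin_str(1) = '1'  (base case)
Concatenating: '1' + '1' + '1' + '0' + '0' + '1' + '1' + '1' + '0' + '0' + '0' + '1' + '1' = '1110011100011'

1110011100011


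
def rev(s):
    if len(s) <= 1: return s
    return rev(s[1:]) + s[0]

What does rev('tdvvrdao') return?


rev('tdvvrdao') = rev('dvvrdao') + 't'
rev('dvvrdao') = rev('vvrdao') + 'd'
rev('vvrdao') = rev('vrdao') + 'v'
rev('vrdao') = rev('rdao') + 'v'
rev('rdao') = rev('dao') + 'r'
rev('dao') = rev('ao') + 'd'
rev('ao') = rev('o') + 'a'
rev('o') = 'o'  (base case)
Concatenating: 'o' + 'a' + 'd' + 'r' + 'v' + 'v' + 'd' + 't' = 'oadrvvdt'

oadrvvdt


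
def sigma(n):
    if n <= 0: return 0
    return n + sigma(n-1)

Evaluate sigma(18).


sigma(18)
= 18 + 17 + 16 + 15 + 14 + 13 + 12 + 11 + 10 + 9 + 8 + 7 + 6 + 5 + 4 + 3 + 2 + 1 + sigma(0)
= 18 + 17 + 16 + 15 + 14 + 13 + 12 + 11 + 10 + 9 + 8 + 7 + 6 + 5 + 4 + 3 + 2 + 1 + 0
= 171

171


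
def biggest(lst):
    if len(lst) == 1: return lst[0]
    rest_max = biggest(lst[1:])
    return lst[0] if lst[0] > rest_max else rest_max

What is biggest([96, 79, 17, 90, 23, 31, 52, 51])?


biggest([96, 79, 17, 90, 23, 31, 52, 51]): compare 96 with biggest([79, 17, 90, 23, 31, 52, 51])
biggest([79, 17, 90, 23, 31, 52, 51]): compare 79 with biggest([17, 90, 23, 31, 52, 51])
biggest([17, 90, 23, 31, 52, 51]): compare 17 with biggest([90, 23, 31, 52, 51])
biggest([90, 23, 31, 52, 51]): compare 90 with biggest([23, 31, 52, 51])
biggest([23, 31, 52, 51]): compare 23 with biggest([31, 52, 51])
biggest([31, 52, 51]): compare 31 with biggest([52, 51])
biggest([52, 51]): compare 52 with biggest([51])
biggest([51]) = 51  (base case)
Compare 52 with 51 -> 52
Compare 31 with 52 -> 52
Compare 23 with 52 -> 52
Compare 90 with 52 -> 90
Compare 17 with 90 -> 90
Compare 79 with 90 -> 90
Compare 96 with 90 -> 96

96


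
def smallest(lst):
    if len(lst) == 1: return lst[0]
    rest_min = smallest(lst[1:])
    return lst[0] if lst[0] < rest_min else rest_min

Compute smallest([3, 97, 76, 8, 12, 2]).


smallest([3, 97, 76, 8, 12, 2]): compare 3 with smallest([97, 76, 8, 12, 2])
smallest([97, 76, 8, 12, 2]): compare 97 with smallest([76, 8, 12, 2])
smallest([76, 8, 12, 2]): compare 76 with smallest([8, 12, 2])
smallest([8, 12, 2]): compare 8 with smallest([12, 2])
smallest([12, 2]): compare 12 with smallest([2])
smallest([2]) = 2  (base case)
Compare 12 with 2 -> 2
Compare 8 with 2 -> 2
Compare 76 with 2 -> 2
Compare 97 with 2 -> 2
Compare 3 with 2 -> 2

2


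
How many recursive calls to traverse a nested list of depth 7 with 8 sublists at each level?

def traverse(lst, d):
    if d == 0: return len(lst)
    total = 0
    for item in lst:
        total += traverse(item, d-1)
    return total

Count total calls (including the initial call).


At depth 0 (root): 1 call
At depth 1: each of 1 parents calls traverse on 8 children = 8 calls
At depth 2: each of 8 parents calls traverse on 8 children = 64 calls
At depth 3: each of 64 parents calls traverse on 8 children = 512 calls
At depth 4: each of 512 parents calls traverse on 8 children = 4096 calls
At depth 5: each of 4096 parents calls traverse on 8 children = 32768 calls
At depth 6: each of 32768 parents calls traverse on 8 children = 262144 calls
At depth 7: each of 262144 parents calls traverse on 8 children = 2097152 calls
Total: 1 + 8 + 64 + 512 + 4096 + 32768 + 262144 + 2097152 = 2396745

2396745


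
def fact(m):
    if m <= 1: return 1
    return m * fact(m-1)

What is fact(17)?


fact(17)
= 17 * fact(16)
= 17 * 16 * fact(15)
= 17 * 16 * 15 * fact(14)
= 17 * 16 * 15 * 14 * fact(13)
= 17 * 16 * 15 * 14 * 13 * fact(12)
= 17 * 16 * 15 * 14 * 13 * 12 * fact(11)
= 17 * 16 * 15 * 14 * 13 * 12 * 11 * fact(10)
= 17 * 16 * 15 * 14 * 13 * 12 * 11 * 10 * fact(9)
= 17 * 16 * 15 * 14 * 13 * 12 * 11 * 10 * 9 * fact(8)
= 17 * 16 * 15 * 14 * 13 * 12 * 11 * 10 * 9 * 8 * fact(7)
= 17 * 16 * 15 * 14 * 13 * 12 * 11 * 10 * 9 * 8 * 7 * fact(6)
= 17 * 16 * 15 * 14 * 13 * 12 * 11 * 10 * 9 * 8 * 7 * 6 * fact(5)
= 17 * 16 * 15 * 14 * 13 * 12 * 11 * 10 * 9 * 8 * 7 * 6 * 5 * fact(4)
= 17 * 16 * 15 * 14 * 13 * 12 * 11 * 10 * 9 * 8 * 7 * 6 * 5 * 4 * fact(3)
= 17 * 16 * 15 * 14 * 13 * 12 * 11 * 10 * 9 * 8 * 7 * 6 * 5 * 4 * 3 * fact(2)
= 17 * 16 * 15 * 14 * 13 * 12 * 11 * 10 * 9 * 8 * 7 * 6 * 5 * 4 * 3 * 2 * fact(1)
= 17 * 16 * 15 * 14 * 13 * 12 * 11 * 10 * 9 * 8 * 7 * 6 * 5 * 4 * 3 * 2 * 1
= 355687428096000

355687428096000


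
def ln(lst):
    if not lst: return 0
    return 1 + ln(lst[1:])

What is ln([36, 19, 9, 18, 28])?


ln([36, 19, 9, 18, 28]) = 1 + ln([19, 9, 18, 28])
ln([19, 9, 18, 28]) = 1 + ln([9, 18, 28])
ln([9, 18, 28]) = 1 + ln([18, 28])
ln([18, 28]) = 1 + ln([28])
ln([28]) = 1 + ln([])
ln([]) = 0  (base case)
Unwinding: 1 + 1 + 1 + 1 + 1 + 0 = 5

5


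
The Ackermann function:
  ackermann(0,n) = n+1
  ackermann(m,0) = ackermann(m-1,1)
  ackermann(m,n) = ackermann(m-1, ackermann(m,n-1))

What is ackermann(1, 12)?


ackermann(1, 12) = ackermann(0, ackermann(1, 11))
  ackermann(1, 11) = ackermann(0, ackermann(1, 10))
    ackermann(1, 10) = ackermann(0, ackermann(1, 9))
      ackermann(1, 9) = ackermann(0, ackermann(1, 8))
        ackermann(1, 8) = ackermann(0, ackermann(1, 7))
          ackermann(1, 7) = ackermann(0, ackermann(1, 6))
          ackermann(1, 6) = ackermann(0, ackermann(1, 5))
          ackermann(1, 5) = ackermann(0, ackermann(1, 4))
          ackermann(1, 4) = ackermann(0, ackermann(1, 3))
          ackermann(1, 3) = ackermann(0, ackermann(1, 2))
          ackermann(1, 2) = ackermann(0, ackermann(1, 1))
          ackermann(1, 1) = ackermann(0, ackermann(1, 0))
          ackermann(1, 0) = ackermann(0, 1)
          ackermann(0, 1) = 2
            = ackermann(0, 2)
          ackermann(0, 2) = 3
            = ackermann(0, 3)
          ackermann(0, 3) = 4
            = ackermann(0, 4)
          ackermann(0, 4) = 5
            = ackermann(0, 5)
          ackermann(0, 5) = 6
            = ackermann(0, 6)
          ackermann(0, 6) = 7
            = ackermann(0, 7)
... (trace truncated)
Result: ackermann(1, 12) = 14

14


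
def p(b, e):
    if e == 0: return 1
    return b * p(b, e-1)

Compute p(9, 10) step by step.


p(9, 10)
= 9 * p(9, 9)
= 9 * 9 * p(9, 8)
= 9 * 9 * 9 * p(9, 7)
= 9 * 9 * 9 * 9 * p(9, 6)
= 9 * 9 * 9 * 9 * 9 * p(9, 5)
= 9 * 9 * 9 * 9 * 9 * 9 * p(9, 4)
= 9 * 9 * 9 * 9 * 9 * 9 * 9 * p(9, 3)
= 9 * 9 * 9 * 9 * 9 * 9 * 9 * 9 * p(9, 2)
= 9 * 9 * 9 * 9 * 9 * 9 * 9 * 9 * 9 * p(9, 1)
= 9 * 9 * 9 * 9 * 9 * 9 * 9 * 9 * 9 * 9 * p(9, 0)
= 9 * 9 * 9 * 9 * 9 * 9 * 9 * 9 * 9 * 9 * 1
= 3486784401

3486784401


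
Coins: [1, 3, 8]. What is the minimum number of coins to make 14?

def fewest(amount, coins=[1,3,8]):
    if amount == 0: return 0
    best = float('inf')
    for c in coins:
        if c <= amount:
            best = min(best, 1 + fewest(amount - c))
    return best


Building up with DP:
fewest(0) = 0
fewest(1) = min(1+fewest(0)=1+0=1) = 1
fewest(2) = min(1+fewest(1)=1+1=2) = 2
fewest(3) = min(1+fewest(2)=1+2=3, 1+fewest(0)=1+0=1) = 1
fewest(4) = min(1+fewest(3)=1+1=2, 1+fewest(1)=1+1=2) = 2
fewest(5) = min(1+fewest(4)=1+2=3, 1+fewest(2)=1+2=3) = 3
fewest(6) = min(1+fewest(5)=1+3=4, 1+fewest(3)=1+1=2) = 2
fewest(7) = min(1+fewest(6)=1+2=3, 1+fewest(4)=1+2=3) = 3
fewest(8) = min(1+fewest(7)=1+3=4, 1+fewest(5)=1+3=4, 1+fewest(0)=1+0=1) = 1
fewest(9) = min(1+fewest(8)=1+1=2, 1+fewest(6)=1+2=3, 1+fewest(1)=1+1=2) = 2
fewest(10) = min(1+fewest(9)=1+2=3, 1+fewest(7)=1+3=4, 1+fewest(2)=1+2=3) = 3
fewest(11) = min(1+fewest(10)=1+3=4, 1+fewest(8)=1+1=2, 1+fewest(3)=1+1=2) = 2
fewest(12) = min(1+fewest(11)=1+2=3, 1+fewest(9)=1+2=3, 1+fewest(4)=1+2=3) = 3
fewest(13) = min(1+fewest(12)=1+3=4, 1+fewest(10)=1+3=4, 1+fewest(5)=1+3=4) = 4
fewest(14) = min(1+fewest(13)=1+4=5, 1+fewest(11)=1+2=3, 1+fewest(6)=1+2=3) = 3

3


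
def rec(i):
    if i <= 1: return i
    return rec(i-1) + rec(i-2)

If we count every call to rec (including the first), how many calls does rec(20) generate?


Let C(n) = total calls for rec(n)
C(0) = 1, C(1) = 1
C(2) = 1 + C(1) + C(0) = 1 + 1 + 1 = 3
C(3) = 1 + C(2) + C(1) = 1 + 3 + 1 = 5
C(4) = 1 + C(3) + C(2) = 1 + 5 + 3 = 9
C(5) = 1 + C(4) + C(3) = 1 + 9 + 5 = 15
C(6) = 1 + C(5) + C(4) = 1 + 15 + 9 = 25
C(7) = 1 + C(6) + C(5) = 1 + 25 + 15 = 41
C(8) = 1 + C(7) + C(6) = 1 + 41 + 25 = 67
C(9) = 1 + C(8) + C(7) = 1 + 67 + 41 = 109
C(10) = 1 + C(9) + C(8) = 1 + 109 + 67 = 177
C(11) = 1 + C(10) + C(9) = 1 + 177 + 109 = 287
C(12) = 1 + C(11) + C(10) = 1 + 287 + 177 = 465
C(13) = 1 + C(12) + C(11) = 1 + 465 + 287 = 753
C(14) = 1 + C(13) + C(12) = 1 + 753 + 465 = 1219
C(15) = 1 + C(14) + C(13) = 1 + 1219 + 753 = 1973
C(16) = 1 + C(15) + C(14) = 1 + 1973 + 1219 = 3193
C(17) = 1 + C(16) + C(15) = 1 + 3193 + 1973 = 5167
C(18) = 1 + C(17) + C(16) = 1 + 5167 + 3193 = 8361
C(19) = 1 + C(18) + C(17) = 1 + 8361 + 5167 = 13529
C(20) = 1 + C(19) + C(18) = 1 + 13529 + 8361 = 21891

21891


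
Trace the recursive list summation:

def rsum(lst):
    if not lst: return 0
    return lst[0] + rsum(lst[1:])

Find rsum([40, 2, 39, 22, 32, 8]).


rsum([40, 2, 39, 22, 32, 8]) = 40 + rsum([2, 39, 22, 32, 8])
rsum([2, 39, 22, 32, 8]) = 2 + rsum([39, 22, 32, 8])
rsum([39, 22, 32, 8]) = 39 + rsum([22, 32, 8])
rsum([22, 32, 8]) = 22 + rsum([32, 8])
rsum([32, 8]) = 32 + rsum([8])
rsum([8]) = 8 + rsum([])
rsum([]) = 0  (base case)
Total: 40 + 2 + 39 + 22 + 32 + 8 + 0 = 143

143


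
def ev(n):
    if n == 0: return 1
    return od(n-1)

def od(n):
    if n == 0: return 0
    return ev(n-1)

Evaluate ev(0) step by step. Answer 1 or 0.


ev(0) = 1  (base case)
Result: 1

1


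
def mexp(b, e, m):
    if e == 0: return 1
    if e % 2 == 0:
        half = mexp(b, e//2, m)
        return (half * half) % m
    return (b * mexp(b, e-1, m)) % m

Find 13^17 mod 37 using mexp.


mexp(13, 17, 37): e is odd, compute mexp(13, 16, 37)
  mexp(13, 16, 37): e is even, compute mexp(13, 8, 37)
    mexp(13, 8, 37): e is even, compute mexp(13, 4, 37)
      mexp(13, 4, 37): e is even, compute mexp(13, 2, 37)
        mexp(13, 2, 37): e is even, compute mexp(13, 1, 37)
          mexp(13, 1, 37): e is odd, compute mexp(13, 0, 37)
          mexp(13, 0, 37) = 1
          (13 * 1) % 37 = 13
        half=13, (13*13) % 37 = 21
      half=21, (21*21) % 37 = 34
    half=34, (34*34) % 37 = 9
  half=9, (9*9) % 37 = 7
(13 * 7) % 37 = 17

17


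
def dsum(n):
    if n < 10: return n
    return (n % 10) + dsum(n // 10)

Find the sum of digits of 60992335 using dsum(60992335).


dsum(60992335) = 5 + dsum(6099233)
dsum(6099233) = 3 + dsum(609923)
dsum(609923) = 3 + dsum(60992)
dsum(60992) = 2 + dsum(6099)
dsum(6099) = 9 + dsum(609)
dsum(609) = 9 + dsum(60)
dsum(60) = 0 + dsum(6)
dsum(6) = 6  (base case)
Total: 5 + 3 + 3 + 2 + 9 + 9 + 0 + 6 = 37

37


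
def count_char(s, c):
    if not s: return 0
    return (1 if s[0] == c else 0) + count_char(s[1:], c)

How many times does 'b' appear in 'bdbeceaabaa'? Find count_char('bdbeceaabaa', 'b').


s[0]='b' == 'b' -> 1
s[0]='d' != 'b' -> 0
s[0]='b' == 'b' -> 1
s[0]='e' != 'b' -> 0
s[0]='c' != 'b' -> 0
s[0]='e' != 'b' -> 0
s[0]='a' != 'b' -> 0
s[0]='a' != 'b' -> 0
s[0]='b' == 'b' -> 1
s[0]='a' != 'b' -> 0
s[0]='a' != 'b' -> 0
Sum: 1 + 0 + 1 + 0 + 0 + 0 + 0 + 0 + 1 + 0 + 0 = 3

3


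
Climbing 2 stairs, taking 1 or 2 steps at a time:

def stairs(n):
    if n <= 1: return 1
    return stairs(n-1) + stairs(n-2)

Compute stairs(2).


Building up from base cases:
stairs(0) = 1
stairs(1) = 1
stairs(2) = stairs(1) + stairs(0) = 1 + 1 = 2

2


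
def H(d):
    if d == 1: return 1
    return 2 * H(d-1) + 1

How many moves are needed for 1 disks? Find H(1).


H(1) = 1  (base case)

1


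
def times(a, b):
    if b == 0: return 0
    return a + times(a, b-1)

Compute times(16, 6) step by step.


times(16, 6) = 16 + times(16, 5)
times(16, 5) = 16 + times(16, 4)
times(16, 4) = 16 + times(16, 3)
times(16, 3) = 16 + times(16, 2)
times(16, 2) = 16 + times(16, 1)
times(16, 1) = 16 + times(16, 0)
times(16, 0) = 0  (base case)
Total: 16 + 16 + 16 + 16 + 16 + 16 + 0 = 96

96


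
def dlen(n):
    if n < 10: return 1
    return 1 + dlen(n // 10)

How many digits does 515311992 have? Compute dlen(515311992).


dlen(515311992) = 1 + dlen(51531199)
dlen(51531199) = 1 + dlen(5153119)
dlen(5153119) = 1 + dlen(515311)
dlen(515311) = 1 + dlen(51531)
dlen(51531) = 1 + dlen(5153)
dlen(5153) = 1 + dlen(515)
dlen(515) = 1 + dlen(51)
dlen(51) = 1 + dlen(5)
dlen(5) = 1  (base case: 5 < 10)
Unwinding: 1 + 1 + 1 + 1 + 1 + 1 + 1 + 1 + 1 = 9

9


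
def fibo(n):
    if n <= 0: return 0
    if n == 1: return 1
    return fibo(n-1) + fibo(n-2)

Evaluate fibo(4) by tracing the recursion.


Computing fibo(4) bottom-up:
fibo(0) = 0
fibo(1) = 1
fibo(2) = fibo(1) + fibo(0) = 1 + 0 = 1
fibo(3) = fibo(2) + fibo(1) = 1 + 1 = 2
fibo(4) = fibo(3) + fibo(2) = 2 + 1 = 3

3


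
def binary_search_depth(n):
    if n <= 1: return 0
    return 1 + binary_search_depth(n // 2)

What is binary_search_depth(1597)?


1597 / 2 = 798
798 / 2 = 399
399 / 2 = 199
199 / 2 = 99
99 / 2 = 49
49 / 2 = 24
24 / 2 = 12
12 / 2 = 6
6 / 2 = 3
3 / 2 = 1
Reached 1 after 10 halvings

10


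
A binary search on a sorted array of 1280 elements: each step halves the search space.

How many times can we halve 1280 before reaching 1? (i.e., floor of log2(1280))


1280 / 2 = 640
640 / 2 = 320
320 / 2 = 160
160 / 2 = 80
80 / 2 = 40
40 / 2 = 20
20 / 2 = 10
10 / 2 = 5
5 / 2 = 2
2 / 2 = 1
Reached 1 after 10 halvings

10


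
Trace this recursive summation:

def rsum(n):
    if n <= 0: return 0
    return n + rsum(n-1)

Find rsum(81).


rsum(81)
= 81 + 80 + 79 + 78 + 77 + 76 + 75 + 74 + 73 + 72 + 71 + 70 + 69 + 68 + 67 + 66 + 65 + 64 + 63 + 62 + 61 + 60 + 59 + 58 + 57 + 56 + 55 + 54 + 53 + 52 + 51 + 50 + 49 + 48 + 47 + 46 + 45 + 44 + 43 + 42 + 41 + 40 + 39 + 38 + 37 + 36 + 35 + 34 + 33 + 32 + 31 + 30 + 29 + 28 + 27 + 26 + 25 + 24 + 23 + 22 + 21 + 20 + 19 + 18 + 17 + 16 + 15 + 14 + 13 + 12 + 11 + 10 + 9 + 8 + 7 + 6 + 5 + 4 + 3 + 2 + 1 + rsum(0)
= 81 + 80 + 79 + 78 + 77 + 76 + 75 + 74 + 73 + 72 + 71 + 70 + 69 + 68 + 67 + 66 + 65 + 64 + 63 + 62 + 61 + 60 + 59 + 58 + 57 + 56 + 55 + 54 + 53 + 52 + 51 + 50 + 49 + 48 + 47 + 46 + 45 + 44 + 43 + 42 + 41 + 40 + 39 + 38 + 37 + 36 + 35 + 34 + 33 + 32 + 31 + 30 + 29 + 28 + 27 + 26 + 25 + 24 + 23 + 22 + 21 + 20 + 19 + 18 + 17 + 16 + 15 + 14 + 13 + 12 + 11 + 10 + 9 + 8 + 7 + 6 + 5 + 4 + 3 + 2 + 1 + 0
= 3321

3321


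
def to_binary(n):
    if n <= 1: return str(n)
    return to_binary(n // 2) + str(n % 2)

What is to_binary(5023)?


to_binary(5023) = to_binary(2511) + '1'
to_binary(2511) = to_binary(1255) + '1'
to_binary(1255) = to_binary(627) + '1'
to_binary(627) = to_binary(313) + '1'
to_binary(313) = to_binary(156) + '1'
to_binary(156) = to_binary(78) + '0'
to_binary(78) = to_binary(39) + '0'
to_binary(39) = to_binary(19) + '1'
to_binary(19) = to_binary(9) + '1'
to_binary(9) = to_binary(4) + '1'
to_binary(4) = to_binary(2) + '0'
to_binary(2) = to_binary(1) + '0'
to_binary(1) = '1'  (base case)
Concatenating: '1' + '0' + '0' + '1' + '1' + '1' + '0' + '0' + '1' + '1' + '1' + '1' + '1' = '1001110011111'

1001110011111


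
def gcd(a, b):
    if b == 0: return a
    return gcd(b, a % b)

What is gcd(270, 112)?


gcd(270, 112) = gcd(112, 46)
gcd(112, 46) = gcd(46, 20)
gcd(46, 20) = gcd(20, 6)
gcd(20, 6) = gcd(6, 2)
gcd(6, 2) = gcd(2, 0)
gcd(2, 0) = 2  (base case)

2


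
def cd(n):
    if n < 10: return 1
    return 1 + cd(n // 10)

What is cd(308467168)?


cd(308467168) = 1 + cd(30846716)
cd(30846716) = 1 + cd(3084671)
cd(3084671) = 1 + cd(308467)
cd(308467) = 1 + cd(30846)
cd(30846) = 1 + cd(3084)
cd(3084) = 1 + cd(308)
cd(308) = 1 + cd(30)
cd(30) = 1 + cd(3)
cd(3) = 1  (base case: 3 < 10)
Unwinding: 1 + 1 + 1 + 1 + 1 + 1 + 1 + 1 + 1 = 9

9


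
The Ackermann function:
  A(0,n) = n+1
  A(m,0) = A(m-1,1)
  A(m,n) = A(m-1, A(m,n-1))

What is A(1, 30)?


A(1, 30) = A(0, A(1, 29))
  A(1, 29) = A(0, A(1, 28))
    A(1, 28) = A(0, A(1, 27))
      A(1, 27) = A(0, A(1, 26))
        A(1, 26) = A(0, A(1, 25))
          A(1, 25) = A(0, A(1, 24))
          A(1, 24) = A(0, A(1, 23))
          A(1, 23) = A(0, A(1, 22))
          A(1, 22) = A(0, A(1, 21))
          A(1, 21) = A(0, A(1, 20))
          A(1, 20) = A(0, A(1, 19))
          A(1, 19) = A(0, A(1, 18))
          A(1, 18) = A(0, A(1, 17))
          A(1, 17) = A(0, A(1, 16))
          A(1, 16) = A(0, A(1, 15))
          A(1, 15) = A(0, A(1, 14))
          A(1, 14) = A(0, A(1, 13))
          A(1, 13) = A(0, A(1, 12))
          A(1, 12) = A(0, A(1, 11))
          A(1, 11) = A(0, A(1, 10))
          A(1, 10) = A(0, A(1, 9))
          A(1, 9) = A(0, A(1, 8))
          A(1, 8) = A(0, A(1, 7))
          A(1, 7) = A(0, A(1, 6))
          A(1, 6) = A(0, A(1, 5))
... (trace truncated)
Result: A(1, 30) = 32

32


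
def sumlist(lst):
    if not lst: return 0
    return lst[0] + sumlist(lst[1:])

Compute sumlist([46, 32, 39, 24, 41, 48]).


sumlist([46, 32, 39, 24, 41, 48]) = 46 + sumlist([32, 39, 24, 41, 48])
sumlist([32, 39, 24, 41, 48]) = 32 + sumlist([39, 24, 41, 48])
sumlist([39, 24, 41, 48]) = 39 + sumlist([24, 41, 48])
sumlist([24, 41, 48]) = 24 + sumlist([41, 48])
sumlist([41, 48]) = 41 + sumlist([48])
sumlist([48]) = 48 + sumlist([])
sumlist([]) = 0  (base case)
Total: 46 + 32 + 39 + 24 + 41 + 48 + 0 = 230

230


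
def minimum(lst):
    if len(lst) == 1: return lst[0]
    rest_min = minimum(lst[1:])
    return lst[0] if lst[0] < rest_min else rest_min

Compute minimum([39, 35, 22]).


minimum([39, 35, 22]): compare 39 with minimum([35, 22])
minimum([35, 22]): compare 35 with minimum([22])
minimum([22]) = 22  (base case)
Compare 35 with 22 -> 22
Compare 39 with 22 -> 22

22


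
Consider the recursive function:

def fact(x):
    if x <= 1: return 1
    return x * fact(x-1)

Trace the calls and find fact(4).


fact(4)
= 4 * fact(3)
= 4 * 3 * fact(2)
= 4 * 3 * 2 * fact(1)
= 4 * 3 * 2 * 1
= 24

24


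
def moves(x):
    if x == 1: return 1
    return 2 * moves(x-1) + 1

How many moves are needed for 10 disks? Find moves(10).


moves(10) = 2 * moves(9) + 1
moves(9) = 2 * moves(8) + 1
moves(8) = 2 * moves(7) + 1
moves(7) = 2 * moves(6) + 1
moves(6) = 2 * moves(5) + 1
moves(5) = 2 * moves(4) + 1
moves(4) = 2 * moves(3) + 1
moves(3) = 2 * moves(2) + 1
moves(2) = 2 * moves(1) + 1
moves(1) = 1  (base case)
moves(2) = 2 * 1 + 1 = 3
moves(3) = 2 * 3 + 1 = 7
moves(4) = 2 * 7 + 1 = 15
moves(5) = 2 * 15 + 1 = 31
moves(6) = 2 * 31 + 1 = 63
moves(7) = 2 * 63 + 1 = 127
moves(8) = 2 * 127 + 1 = 255
moves(9) = 2 * 255 + 1 = 511
moves(10) = 2 * 511 + 1 = 1023

1023


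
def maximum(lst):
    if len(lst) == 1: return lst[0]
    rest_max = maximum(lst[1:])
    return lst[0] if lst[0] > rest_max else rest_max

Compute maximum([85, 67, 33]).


maximum([85, 67, 33]): compare 85 with maximum([67, 33])
maximum([67, 33]): compare 67 with maximum([33])
maximum([33]) = 33  (base case)
Compare 67 with 33 -> 67
Compare 85 with 67 -> 85

85


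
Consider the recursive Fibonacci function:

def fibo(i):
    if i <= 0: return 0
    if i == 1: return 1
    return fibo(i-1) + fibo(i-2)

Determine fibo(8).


Computing fibo(8) bottom-up:
fibo(0) = 0
fibo(1) = 1
fibo(2) = fibo(1) + fibo(0) = 1 + 0 = 1
fibo(3) = fibo(2) + fibo(1) = 1 + 1 = 2
fibo(4) = fibo(3) + fibo(2) = 2 + 1 = 3
fibo(5) = fibo(4) + fibo(3) = 3 + 2 = 5
fibo(6) = fibo(5) + fibo(4) = 5 + 3 = 8
fibo(7) = fibo(6) + fibo(5) = 8 + 5 = 13
fibo(8) = fibo(7) + fibo(6) = 13 + 8 = 21

21


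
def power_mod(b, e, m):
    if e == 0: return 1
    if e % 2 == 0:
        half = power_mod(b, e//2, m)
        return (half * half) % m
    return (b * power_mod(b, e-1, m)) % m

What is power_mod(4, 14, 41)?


power_mod(4, 14, 41): e is even, compute power_mod(4, 7, 41)
  power_mod(4, 7, 41): e is odd, compute power_mod(4, 6, 41)
    power_mod(4, 6, 41): e is even, compute power_mod(4, 3, 41)
      power_mod(4, 3, 41): e is odd, compute power_mod(4, 2, 41)
        power_mod(4, 2, 41): e is even, compute power_mod(4, 1, 41)
          power_mod(4, 1, 41): e is odd, compute power_mod(4, 0, 41)
          power_mod(4, 0, 41) = 1
          (4 * 1) % 41 = 4
        half=4, (4*4) % 41 = 16
      (4 * 16) % 41 = 23
    half=23, (23*23) % 41 = 37
  (4 * 37) % 41 = 25
half=25, (25*25) % 41 = 10

10


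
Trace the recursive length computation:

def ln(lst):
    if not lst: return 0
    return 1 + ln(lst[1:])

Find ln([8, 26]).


ln([8, 26]) = 1 + ln([26])
ln([26]) = 1 + ln([])
ln([]) = 0  (base case)
Unwinding: 1 + 1 + 0 = 2

2


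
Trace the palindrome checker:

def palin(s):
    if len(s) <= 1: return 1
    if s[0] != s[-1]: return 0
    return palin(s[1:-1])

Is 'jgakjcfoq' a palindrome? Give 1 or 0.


palin('jgakjcfoq'): s[0]='j' != s[-1]='q' -> return 0
Result: 0 (not a palindrome)

0


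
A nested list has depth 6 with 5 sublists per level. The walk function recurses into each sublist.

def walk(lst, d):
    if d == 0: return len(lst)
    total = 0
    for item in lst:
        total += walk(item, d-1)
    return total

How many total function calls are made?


At depth 0 (root): 1 call
At depth 1: each of 1 parents calls walk on 5 children = 5 calls
At depth 2: each of 5 parents calls walk on 5 children = 25 calls
At depth 3: each of 25 parents calls walk on 5 children = 125 calls
At depth 4: each of 125 parents calls walk on 5 children = 625 calls
At depth 5: each of 625 parents calls walk on 5 children = 3125 calls
At depth 6: each of 3125 parents calls walk on 5 children = 15625 calls
Total: 1 + 5 + 25 + 125 + 625 + 3125 + 15625 = 19531

19531
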